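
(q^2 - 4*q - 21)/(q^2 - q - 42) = (q + 3)/(q + 6)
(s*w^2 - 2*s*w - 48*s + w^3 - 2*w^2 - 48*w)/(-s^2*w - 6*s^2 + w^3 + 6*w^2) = (8 - w)/(s - w)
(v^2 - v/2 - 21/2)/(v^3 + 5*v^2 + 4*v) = (2*v^2 - v - 21)/(2*v*(v^2 + 5*v + 4))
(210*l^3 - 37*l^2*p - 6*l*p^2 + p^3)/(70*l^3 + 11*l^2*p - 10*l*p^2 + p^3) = (6*l + p)/(2*l + p)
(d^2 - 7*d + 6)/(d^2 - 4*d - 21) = (-d^2 + 7*d - 6)/(-d^2 + 4*d + 21)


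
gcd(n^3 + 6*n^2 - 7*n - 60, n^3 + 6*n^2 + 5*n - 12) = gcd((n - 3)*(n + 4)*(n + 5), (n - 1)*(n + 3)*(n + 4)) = n + 4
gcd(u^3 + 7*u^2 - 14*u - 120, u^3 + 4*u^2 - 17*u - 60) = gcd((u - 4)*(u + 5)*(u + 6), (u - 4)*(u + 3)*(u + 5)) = u^2 + u - 20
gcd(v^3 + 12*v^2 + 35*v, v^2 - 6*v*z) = v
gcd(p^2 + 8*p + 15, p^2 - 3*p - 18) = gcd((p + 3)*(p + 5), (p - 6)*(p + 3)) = p + 3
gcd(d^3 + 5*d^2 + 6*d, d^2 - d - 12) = d + 3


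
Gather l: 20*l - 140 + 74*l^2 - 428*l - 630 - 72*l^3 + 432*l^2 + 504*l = -72*l^3 + 506*l^2 + 96*l - 770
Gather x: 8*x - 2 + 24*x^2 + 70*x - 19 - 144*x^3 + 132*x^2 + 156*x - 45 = -144*x^3 + 156*x^2 + 234*x - 66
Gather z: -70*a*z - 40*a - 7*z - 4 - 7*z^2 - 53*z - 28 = -40*a - 7*z^2 + z*(-70*a - 60) - 32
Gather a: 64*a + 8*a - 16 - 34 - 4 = 72*a - 54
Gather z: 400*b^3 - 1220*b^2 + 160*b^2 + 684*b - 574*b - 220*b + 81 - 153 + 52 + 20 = 400*b^3 - 1060*b^2 - 110*b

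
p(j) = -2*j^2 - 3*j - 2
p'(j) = -4*j - 3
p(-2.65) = -8.10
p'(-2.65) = 7.60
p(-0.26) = -1.36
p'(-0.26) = -1.96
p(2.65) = -24.00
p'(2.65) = -13.60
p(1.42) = -10.29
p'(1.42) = -8.68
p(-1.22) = -1.32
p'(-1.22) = 1.88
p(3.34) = -34.33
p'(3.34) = -16.36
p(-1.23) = -1.34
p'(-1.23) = 1.92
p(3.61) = -38.89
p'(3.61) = -17.44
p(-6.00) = -56.00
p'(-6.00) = 21.00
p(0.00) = -2.00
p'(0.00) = -3.00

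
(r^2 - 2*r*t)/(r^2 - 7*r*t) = (r - 2*t)/(r - 7*t)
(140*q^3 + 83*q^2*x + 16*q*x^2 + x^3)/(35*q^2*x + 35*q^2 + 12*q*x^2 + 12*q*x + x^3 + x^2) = (4*q + x)/(x + 1)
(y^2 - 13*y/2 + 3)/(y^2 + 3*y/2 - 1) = (y - 6)/(y + 2)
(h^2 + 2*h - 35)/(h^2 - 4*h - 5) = (h + 7)/(h + 1)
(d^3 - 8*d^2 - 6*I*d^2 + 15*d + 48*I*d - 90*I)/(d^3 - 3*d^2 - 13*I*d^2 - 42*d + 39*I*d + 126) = (d - 5)/(d - 7*I)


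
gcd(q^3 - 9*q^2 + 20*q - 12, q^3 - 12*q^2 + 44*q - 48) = q^2 - 8*q + 12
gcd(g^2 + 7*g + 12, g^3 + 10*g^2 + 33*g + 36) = g^2 + 7*g + 12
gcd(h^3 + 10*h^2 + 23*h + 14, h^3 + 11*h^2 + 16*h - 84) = h + 7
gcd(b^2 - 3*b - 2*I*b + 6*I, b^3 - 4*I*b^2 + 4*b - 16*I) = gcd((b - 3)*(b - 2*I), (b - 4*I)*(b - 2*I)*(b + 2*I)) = b - 2*I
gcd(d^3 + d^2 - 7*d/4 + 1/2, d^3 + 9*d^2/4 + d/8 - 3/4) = d^2 + 3*d/2 - 1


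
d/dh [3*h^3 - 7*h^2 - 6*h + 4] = 9*h^2 - 14*h - 6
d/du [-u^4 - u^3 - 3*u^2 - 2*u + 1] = -4*u^3 - 3*u^2 - 6*u - 2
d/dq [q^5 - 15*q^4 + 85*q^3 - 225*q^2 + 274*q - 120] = 5*q^4 - 60*q^3 + 255*q^2 - 450*q + 274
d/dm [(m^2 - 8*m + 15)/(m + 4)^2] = 2*(8*m - 31)/(m^3 + 12*m^2 + 48*m + 64)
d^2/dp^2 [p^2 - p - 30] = 2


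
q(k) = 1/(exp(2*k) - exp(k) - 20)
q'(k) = (-2*exp(2*k) + exp(k))/(exp(2*k) - exp(k) - 20)^2 = (1 - 2*exp(k))*exp(k)/(-exp(2*k) + exp(k) + 20)^2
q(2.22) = 0.02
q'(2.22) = -0.05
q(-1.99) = -0.05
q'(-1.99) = 0.00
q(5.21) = 0.00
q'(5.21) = -0.00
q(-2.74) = -0.05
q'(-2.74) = 0.00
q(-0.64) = -0.05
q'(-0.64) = -0.00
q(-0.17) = -0.05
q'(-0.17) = -0.00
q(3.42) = 0.00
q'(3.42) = -0.00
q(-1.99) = -0.05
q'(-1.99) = 0.00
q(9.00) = 0.00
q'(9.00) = 0.00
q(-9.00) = -0.05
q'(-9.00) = 0.00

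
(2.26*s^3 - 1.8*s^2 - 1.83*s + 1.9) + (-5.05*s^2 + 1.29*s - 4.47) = 2.26*s^3 - 6.85*s^2 - 0.54*s - 2.57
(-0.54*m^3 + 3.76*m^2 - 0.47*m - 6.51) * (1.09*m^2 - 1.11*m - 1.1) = -0.5886*m^5 + 4.6978*m^4 - 4.0919*m^3 - 10.7102*m^2 + 7.7431*m + 7.161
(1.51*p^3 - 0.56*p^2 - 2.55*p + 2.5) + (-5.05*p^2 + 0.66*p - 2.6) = 1.51*p^3 - 5.61*p^2 - 1.89*p - 0.1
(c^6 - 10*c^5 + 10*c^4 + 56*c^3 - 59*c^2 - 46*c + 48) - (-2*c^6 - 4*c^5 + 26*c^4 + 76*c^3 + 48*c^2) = 3*c^6 - 6*c^5 - 16*c^4 - 20*c^3 - 107*c^2 - 46*c + 48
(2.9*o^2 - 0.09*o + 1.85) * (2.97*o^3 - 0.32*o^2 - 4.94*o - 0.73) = 8.613*o^5 - 1.1953*o^4 - 8.8027*o^3 - 2.2644*o^2 - 9.0733*o - 1.3505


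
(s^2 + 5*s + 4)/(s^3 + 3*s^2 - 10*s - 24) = (s + 1)/(s^2 - s - 6)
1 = 1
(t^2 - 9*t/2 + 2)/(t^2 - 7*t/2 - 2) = (2*t - 1)/(2*t + 1)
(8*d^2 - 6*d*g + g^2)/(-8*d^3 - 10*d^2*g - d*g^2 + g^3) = (-2*d + g)/(2*d^2 + 3*d*g + g^2)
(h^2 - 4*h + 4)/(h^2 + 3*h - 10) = (h - 2)/(h + 5)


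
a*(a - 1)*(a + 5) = a^3 + 4*a^2 - 5*a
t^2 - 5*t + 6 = (t - 3)*(t - 2)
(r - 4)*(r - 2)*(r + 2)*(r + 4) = r^4 - 20*r^2 + 64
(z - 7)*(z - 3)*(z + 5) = z^3 - 5*z^2 - 29*z + 105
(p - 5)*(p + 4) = p^2 - p - 20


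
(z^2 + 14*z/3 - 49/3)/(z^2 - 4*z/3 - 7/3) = (z + 7)/(z + 1)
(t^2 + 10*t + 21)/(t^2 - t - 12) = (t + 7)/(t - 4)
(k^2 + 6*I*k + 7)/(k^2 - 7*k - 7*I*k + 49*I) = (k^2 + 6*I*k + 7)/(k^2 - 7*k - 7*I*k + 49*I)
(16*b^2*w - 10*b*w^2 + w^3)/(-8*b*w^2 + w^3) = (-2*b + w)/w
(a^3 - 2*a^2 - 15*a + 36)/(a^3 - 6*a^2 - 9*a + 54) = (a^2 + a - 12)/(a^2 - 3*a - 18)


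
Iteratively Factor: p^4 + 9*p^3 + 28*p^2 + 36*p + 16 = (p + 2)*(p^3 + 7*p^2 + 14*p + 8) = (p + 2)^2*(p^2 + 5*p + 4) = (p + 2)^2*(p + 4)*(p + 1)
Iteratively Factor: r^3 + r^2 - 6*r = (r + 3)*(r^2 - 2*r) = r*(r + 3)*(r - 2)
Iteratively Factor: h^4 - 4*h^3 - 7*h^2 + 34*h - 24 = (h - 4)*(h^3 - 7*h + 6) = (h - 4)*(h - 2)*(h^2 + 2*h - 3) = (h - 4)*(h - 2)*(h + 3)*(h - 1)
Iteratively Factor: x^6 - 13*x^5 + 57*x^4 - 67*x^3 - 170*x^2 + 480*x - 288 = (x - 4)*(x^5 - 9*x^4 + 21*x^3 + 17*x^2 - 102*x + 72) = (x - 4)*(x - 1)*(x^4 - 8*x^3 + 13*x^2 + 30*x - 72) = (x - 4)*(x - 1)*(x + 2)*(x^3 - 10*x^2 + 33*x - 36) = (x - 4)^2*(x - 1)*(x + 2)*(x^2 - 6*x + 9) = (x - 4)^2*(x - 3)*(x - 1)*(x + 2)*(x - 3)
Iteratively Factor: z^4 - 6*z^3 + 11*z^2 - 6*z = (z)*(z^3 - 6*z^2 + 11*z - 6) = z*(z - 1)*(z^2 - 5*z + 6) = z*(z - 2)*(z - 1)*(z - 3)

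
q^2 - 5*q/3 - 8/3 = (q - 8/3)*(q + 1)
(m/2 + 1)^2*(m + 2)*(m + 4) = m^4/4 + 5*m^3/2 + 9*m^2 + 14*m + 8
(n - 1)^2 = n^2 - 2*n + 1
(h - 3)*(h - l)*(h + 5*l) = h^3 + 4*h^2*l - 3*h^2 - 5*h*l^2 - 12*h*l + 15*l^2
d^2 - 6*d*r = d*(d - 6*r)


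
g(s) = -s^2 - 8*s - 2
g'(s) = -2*s - 8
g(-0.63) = 2.64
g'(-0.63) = -6.74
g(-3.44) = 13.69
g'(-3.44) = -1.12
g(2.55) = -28.90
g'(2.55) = -13.10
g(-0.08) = -1.37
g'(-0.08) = -7.84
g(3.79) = -46.68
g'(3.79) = -15.58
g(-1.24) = 6.38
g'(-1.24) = -5.52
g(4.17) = -52.75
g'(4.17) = -16.34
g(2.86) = -33.06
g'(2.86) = -13.72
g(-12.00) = -50.00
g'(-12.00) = 16.00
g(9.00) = -155.00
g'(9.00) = -26.00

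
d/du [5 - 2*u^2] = -4*u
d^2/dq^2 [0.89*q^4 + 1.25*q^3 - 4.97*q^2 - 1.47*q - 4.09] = 10.68*q^2 + 7.5*q - 9.94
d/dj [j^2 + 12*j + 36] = 2*j + 12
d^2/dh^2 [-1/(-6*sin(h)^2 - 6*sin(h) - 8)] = 3*(-12*sin(h)^4 - 9*sin(h)^3 + 31*sin(h)^2 + 22*sin(h) - 2)/(2*(3*sin(h)^2 + 3*sin(h) + 4)^3)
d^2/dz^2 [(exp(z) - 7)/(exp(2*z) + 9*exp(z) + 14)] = (exp(4*z) - 37*exp(3*z) - 273*exp(2*z) - 301*exp(z) + 1078)*exp(z)/(exp(6*z) + 27*exp(5*z) + 285*exp(4*z) + 1485*exp(3*z) + 3990*exp(2*z) + 5292*exp(z) + 2744)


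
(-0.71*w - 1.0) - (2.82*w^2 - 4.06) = -2.82*w^2 - 0.71*w + 3.06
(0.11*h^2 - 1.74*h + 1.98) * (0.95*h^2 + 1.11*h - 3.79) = 0.1045*h^4 - 1.5309*h^3 - 0.4673*h^2 + 8.7924*h - 7.5042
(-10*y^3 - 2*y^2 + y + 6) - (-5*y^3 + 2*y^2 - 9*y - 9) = -5*y^3 - 4*y^2 + 10*y + 15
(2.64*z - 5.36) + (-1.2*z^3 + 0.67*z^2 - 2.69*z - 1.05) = -1.2*z^3 + 0.67*z^2 - 0.0499999999999998*z - 6.41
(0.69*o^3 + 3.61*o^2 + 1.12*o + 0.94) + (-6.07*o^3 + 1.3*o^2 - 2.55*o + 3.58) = -5.38*o^3 + 4.91*o^2 - 1.43*o + 4.52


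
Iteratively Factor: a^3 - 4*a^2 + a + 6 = (a - 3)*(a^2 - a - 2) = (a - 3)*(a - 2)*(a + 1)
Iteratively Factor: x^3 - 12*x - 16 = (x + 2)*(x^2 - 2*x - 8) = (x + 2)^2*(x - 4)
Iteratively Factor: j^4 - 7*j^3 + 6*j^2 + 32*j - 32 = (j - 4)*(j^3 - 3*j^2 - 6*j + 8) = (j - 4)*(j - 1)*(j^2 - 2*j - 8) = (j - 4)^2*(j - 1)*(j + 2)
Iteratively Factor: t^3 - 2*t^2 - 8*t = (t - 4)*(t^2 + 2*t) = (t - 4)*(t + 2)*(t)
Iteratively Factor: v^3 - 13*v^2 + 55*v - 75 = (v - 3)*(v^2 - 10*v + 25) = (v - 5)*(v - 3)*(v - 5)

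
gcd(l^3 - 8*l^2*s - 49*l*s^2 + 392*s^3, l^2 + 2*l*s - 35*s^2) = l + 7*s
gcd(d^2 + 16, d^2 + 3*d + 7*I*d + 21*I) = 1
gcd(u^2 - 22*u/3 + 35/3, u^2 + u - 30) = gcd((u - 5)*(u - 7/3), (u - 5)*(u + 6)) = u - 5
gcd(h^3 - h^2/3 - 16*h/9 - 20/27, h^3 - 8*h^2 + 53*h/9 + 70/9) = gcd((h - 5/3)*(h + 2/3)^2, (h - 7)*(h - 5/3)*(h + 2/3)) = h^2 - h - 10/9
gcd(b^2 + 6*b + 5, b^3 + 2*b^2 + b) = b + 1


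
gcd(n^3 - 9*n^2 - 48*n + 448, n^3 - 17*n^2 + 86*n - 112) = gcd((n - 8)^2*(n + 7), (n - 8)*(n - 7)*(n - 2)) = n - 8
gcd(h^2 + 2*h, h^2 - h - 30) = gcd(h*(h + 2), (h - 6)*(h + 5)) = 1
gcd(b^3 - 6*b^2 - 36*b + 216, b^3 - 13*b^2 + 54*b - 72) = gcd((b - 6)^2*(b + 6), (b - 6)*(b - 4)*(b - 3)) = b - 6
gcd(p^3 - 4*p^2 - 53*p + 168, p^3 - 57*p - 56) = p^2 - p - 56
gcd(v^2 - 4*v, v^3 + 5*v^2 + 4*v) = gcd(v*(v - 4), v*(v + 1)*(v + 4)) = v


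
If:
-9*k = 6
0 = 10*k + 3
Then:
No Solution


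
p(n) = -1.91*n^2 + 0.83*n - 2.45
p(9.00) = -149.69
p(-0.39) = -3.06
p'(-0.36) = 2.21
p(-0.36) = -3.00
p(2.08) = -8.99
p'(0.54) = -1.23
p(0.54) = -2.56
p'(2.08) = -7.12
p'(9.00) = -33.55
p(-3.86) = -34.11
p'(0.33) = -0.43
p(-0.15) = -2.62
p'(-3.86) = 15.58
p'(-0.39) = 2.32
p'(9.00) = -33.55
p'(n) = 0.83 - 3.82*n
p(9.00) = -149.69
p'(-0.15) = 1.40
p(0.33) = -2.38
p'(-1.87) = 7.97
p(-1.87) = -10.68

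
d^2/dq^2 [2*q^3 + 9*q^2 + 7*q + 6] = 12*q + 18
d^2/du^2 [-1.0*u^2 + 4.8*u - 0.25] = -2.00000000000000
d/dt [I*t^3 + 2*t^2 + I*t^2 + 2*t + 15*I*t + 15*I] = 3*I*t^2 + 2*t*(2 + I) + 2 + 15*I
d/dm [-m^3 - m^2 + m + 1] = -3*m^2 - 2*m + 1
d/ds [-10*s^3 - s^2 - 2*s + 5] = -30*s^2 - 2*s - 2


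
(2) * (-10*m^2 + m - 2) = -20*m^2 + 2*m - 4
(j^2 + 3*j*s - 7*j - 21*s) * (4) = 4*j^2 + 12*j*s - 28*j - 84*s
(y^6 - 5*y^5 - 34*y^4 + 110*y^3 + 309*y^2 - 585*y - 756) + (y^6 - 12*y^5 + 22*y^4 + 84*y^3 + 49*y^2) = 2*y^6 - 17*y^5 - 12*y^4 + 194*y^3 + 358*y^2 - 585*y - 756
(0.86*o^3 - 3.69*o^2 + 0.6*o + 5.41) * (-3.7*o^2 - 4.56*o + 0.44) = -3.182*o^5 + 9.7314*o^4 + 14.9848*o^3 - 24.3766*o^2 - 24.4056*o + 2.3804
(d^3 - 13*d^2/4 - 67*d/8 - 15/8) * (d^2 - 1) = d^5 - 13*d^4/4 - 75*d^3/8 + 11*d^2/8 + 67*d/8 + 15/8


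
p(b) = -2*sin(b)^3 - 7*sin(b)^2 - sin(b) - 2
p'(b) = -6*sin(b)^2*cos(b) - 14*sin(b)*cos(b) - cos(b) = (-14*sin(b) + 3*cos(2*b) - 4)*cos(b)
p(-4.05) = -8.12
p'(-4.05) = 9.70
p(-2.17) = -4.82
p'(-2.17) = -3.65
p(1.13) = -10.11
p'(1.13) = -7.92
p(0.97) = -8.71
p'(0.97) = -9.40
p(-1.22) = -5.58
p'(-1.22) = 2.36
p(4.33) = -5.50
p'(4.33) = -2.55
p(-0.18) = -2.03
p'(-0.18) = 1.29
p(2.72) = -3.72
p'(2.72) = 7.06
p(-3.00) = -1.99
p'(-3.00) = -0.85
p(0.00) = -2.00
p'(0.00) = -1.00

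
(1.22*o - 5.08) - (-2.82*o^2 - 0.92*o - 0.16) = 2.82*o^2 + 2.14*o - 4.92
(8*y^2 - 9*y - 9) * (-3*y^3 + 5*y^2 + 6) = -24*y^5 + 67*y^4 - 18*y^3 + 3*y^2 - 54*y - 54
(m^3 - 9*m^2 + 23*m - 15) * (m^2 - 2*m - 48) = m^5 - 11*m^4 - 7*m^3 + 371*m^2 - 1074*m + 720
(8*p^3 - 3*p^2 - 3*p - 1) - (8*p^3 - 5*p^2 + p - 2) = 2*p^2 - 4*p + 1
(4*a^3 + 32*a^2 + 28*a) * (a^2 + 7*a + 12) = 4*a^5 + 60*a^4 + 300*a^3 + 580*a^2 + 336*a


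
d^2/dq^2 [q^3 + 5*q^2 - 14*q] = 6*q + 10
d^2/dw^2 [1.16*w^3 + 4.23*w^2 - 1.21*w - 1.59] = 6.96*w + 8.46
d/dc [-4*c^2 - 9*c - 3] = -8*c - 9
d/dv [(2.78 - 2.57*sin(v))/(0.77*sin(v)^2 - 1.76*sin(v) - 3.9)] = (1.9789*sin(v)^2 - 4.2812*sin(v) + 14.9158)*cos(v)/(0.5929*sin(v)^4 - 2.7104*sin(v)^3 - 2.9084*sin(v)^2 + 13.728*sin(v) + 15.21)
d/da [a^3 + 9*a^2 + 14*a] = 3*a^2 + 18*a + 14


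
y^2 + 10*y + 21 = (y + 3)*(y + 7)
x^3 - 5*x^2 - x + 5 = (x - 5)*(x - 1)*(x + 1)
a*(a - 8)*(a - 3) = a^3 - 11*a^2 + 24*a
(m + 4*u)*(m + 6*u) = m^2 + 10*m*u + 24*u^2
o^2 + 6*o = o*(o + 6)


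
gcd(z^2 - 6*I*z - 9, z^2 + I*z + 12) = z - 3*I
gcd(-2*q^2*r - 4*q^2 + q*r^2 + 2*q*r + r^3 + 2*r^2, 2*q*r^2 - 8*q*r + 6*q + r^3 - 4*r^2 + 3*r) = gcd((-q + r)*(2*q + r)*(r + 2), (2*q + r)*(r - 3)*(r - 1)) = 2*q + r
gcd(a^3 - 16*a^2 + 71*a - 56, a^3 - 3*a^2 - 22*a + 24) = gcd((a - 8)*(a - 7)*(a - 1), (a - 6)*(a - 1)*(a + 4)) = a - 1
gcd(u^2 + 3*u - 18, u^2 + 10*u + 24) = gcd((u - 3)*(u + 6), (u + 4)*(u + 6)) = u + 6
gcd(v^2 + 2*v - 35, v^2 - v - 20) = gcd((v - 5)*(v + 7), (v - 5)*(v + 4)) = v - 5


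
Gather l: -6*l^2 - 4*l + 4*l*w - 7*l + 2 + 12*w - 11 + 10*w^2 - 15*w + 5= -6*l^2 + l*(4*w - 11) + 10*w^2 - 3*w - 4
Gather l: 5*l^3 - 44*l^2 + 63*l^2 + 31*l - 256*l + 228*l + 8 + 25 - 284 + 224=5*l^3 + 19*l^2 + 3*l - 27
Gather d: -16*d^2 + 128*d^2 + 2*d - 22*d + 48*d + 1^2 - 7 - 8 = 112*d^2 + 28*d - 14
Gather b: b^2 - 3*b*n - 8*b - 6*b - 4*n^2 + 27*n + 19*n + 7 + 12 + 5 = b^2 + b*(-3*n - 14) - 4*n^2 + 46*n + 24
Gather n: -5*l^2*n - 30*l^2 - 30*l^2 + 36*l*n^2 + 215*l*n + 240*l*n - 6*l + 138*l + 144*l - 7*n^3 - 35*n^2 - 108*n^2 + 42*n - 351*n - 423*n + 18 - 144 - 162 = -60*l^2 + 276*l - 7*n^3 + n^2*(36*l - 143) + n*(-5*l^2 + 455*l - 732) - 288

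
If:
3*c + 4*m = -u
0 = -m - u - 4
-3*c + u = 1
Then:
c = -19/6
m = 9/2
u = -17/2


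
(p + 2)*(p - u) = p^2 - p*u + 2*p - 2*u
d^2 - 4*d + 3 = (d - 3)*(d - 1)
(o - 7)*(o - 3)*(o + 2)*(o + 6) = o^4 - 2*o^3 - 47*o^2 + 48*o + 252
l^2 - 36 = (l - 6)*(l + 6)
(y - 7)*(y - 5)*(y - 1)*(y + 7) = y^4 - 6*y^3 - 44*y^2 + 294*y - 245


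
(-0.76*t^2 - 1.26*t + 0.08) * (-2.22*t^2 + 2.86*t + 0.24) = 1.6872*t^4 + 0.6236*t^3 - 3.9636*t^2 - 0.0736*t + 0.0192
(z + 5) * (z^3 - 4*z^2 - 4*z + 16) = z^4 + z^3 - 24*z^2 - 4*z + 80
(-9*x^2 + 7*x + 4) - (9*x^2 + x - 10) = -18*x^2 + 6*x + 14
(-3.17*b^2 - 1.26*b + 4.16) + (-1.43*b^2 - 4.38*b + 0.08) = -4.6*b^2 - 5.64*b + 4.24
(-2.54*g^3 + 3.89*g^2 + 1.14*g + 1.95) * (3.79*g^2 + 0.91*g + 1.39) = -9.6266*g^5 + 12.4317*g^4 + 4.3299*g^3 + 13.835*g^2 + 3.3591*g + 2.7105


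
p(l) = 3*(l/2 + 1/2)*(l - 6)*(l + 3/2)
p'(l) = 3*(l/2 + 1/2)*(l - 6) + 3*(l/2 + 1/2)*(l + 3/2) + 3*(l - 6)*(l + 3/2)/2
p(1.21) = -43.03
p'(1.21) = -26.37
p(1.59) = -52.94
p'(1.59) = -25.57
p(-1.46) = 0.21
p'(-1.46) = 4.67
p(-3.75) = -90.49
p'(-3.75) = 82.41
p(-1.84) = -3.36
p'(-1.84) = 14.31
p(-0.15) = -10.59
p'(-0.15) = -18.57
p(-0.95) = -0.29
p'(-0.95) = -6.21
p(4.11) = -81.27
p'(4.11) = 12.61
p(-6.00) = -405.00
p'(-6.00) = 204.75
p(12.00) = 1579.50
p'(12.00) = 501.75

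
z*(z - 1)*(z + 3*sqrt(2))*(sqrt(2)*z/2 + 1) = sqrt(2)*z^4/2 - sqrt(2)*z^3/2 + 4*z^3 - 4*z^2 + 3*sqrt(2)*z^2 - 3*sqrt(2)*z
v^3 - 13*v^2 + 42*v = v*(v - 7)*(v - 6)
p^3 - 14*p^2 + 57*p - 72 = (p - 8)*(p - 3)^2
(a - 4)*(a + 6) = a^2 + 2*a - 24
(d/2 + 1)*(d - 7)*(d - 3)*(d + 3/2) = d^4/2 - 13*d^3/4 - 11*d^2/2 + 87*d/4 + 63/2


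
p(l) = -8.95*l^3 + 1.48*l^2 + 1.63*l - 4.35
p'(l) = -26.85*l^2 + 2.96*l + 1.63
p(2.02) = -68.79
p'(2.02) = -101.95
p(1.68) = -39.87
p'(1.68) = -69.18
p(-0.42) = -4.11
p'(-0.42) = -4.35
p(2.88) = -201.18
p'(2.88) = -212.55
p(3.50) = -364.25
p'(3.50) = -316.92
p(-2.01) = 71.03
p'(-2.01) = -112.80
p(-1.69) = 40.32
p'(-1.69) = -80.06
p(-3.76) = 486.20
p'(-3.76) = -389.09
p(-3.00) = 245.73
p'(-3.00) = -248.90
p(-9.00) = 6625.41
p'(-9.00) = -2199.86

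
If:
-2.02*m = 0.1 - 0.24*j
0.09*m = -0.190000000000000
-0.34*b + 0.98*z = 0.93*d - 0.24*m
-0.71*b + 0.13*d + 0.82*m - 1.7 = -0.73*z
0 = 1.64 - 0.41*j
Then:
No Solution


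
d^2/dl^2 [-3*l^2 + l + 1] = -6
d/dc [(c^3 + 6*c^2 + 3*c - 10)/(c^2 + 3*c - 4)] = (c^2 + 8*c + 18)/(c^2 + 8*c + 16)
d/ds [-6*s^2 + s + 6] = 1 - 12*s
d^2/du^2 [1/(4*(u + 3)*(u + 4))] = ((u + 3)^2 + (u + 3)*(u + 4) + (u + 4)^2)/(2*(u + 3)^3*(u + 4)^3)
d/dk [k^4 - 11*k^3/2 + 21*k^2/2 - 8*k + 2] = 4*k^3 - 33*k^2/2 + 21*k - 8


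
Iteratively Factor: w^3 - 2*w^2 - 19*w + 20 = (w - 1)*(w^2 - w - 20) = (w - 5)*(w - 1)*(w + 4)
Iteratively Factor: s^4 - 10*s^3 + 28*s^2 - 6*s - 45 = (s + 1)*(s^3 - 11*s^2 + 39*s - 45) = (s - 3)*(s + 1)*(s^2 - 8*s + 15) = (s - 3)^2*(s + 1)*(s - 5)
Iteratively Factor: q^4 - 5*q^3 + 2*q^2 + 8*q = (q - 2)*(q^3 - 3*q^2 - 4*q) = (q - 4)*(q - 2)*(q^2 + q) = q*(q - 4)*(q - 2)*(q + 1)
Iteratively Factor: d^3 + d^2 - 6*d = (d + 3)*(d^2 - 2*d) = d*(d + 3)*(d - 2)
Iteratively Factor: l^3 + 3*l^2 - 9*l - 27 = (l + 3)*(l^2 - 9) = (l - 3)*(l + 3)*(l + 3)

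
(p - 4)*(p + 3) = p^2 - p - 12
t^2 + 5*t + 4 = (t + 1)*(t + 4)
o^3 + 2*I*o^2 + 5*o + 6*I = (o - 2*I)*(o + I)*(o + 3*I)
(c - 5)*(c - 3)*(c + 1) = c^3 - 7*c^2 + 7*c + 15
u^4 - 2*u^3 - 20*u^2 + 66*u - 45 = (u - 3)^2*(u - 1)*(u + 5)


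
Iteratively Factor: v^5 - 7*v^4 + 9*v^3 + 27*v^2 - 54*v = (v + 2)*(v^4 - 9*v^3 + 27*v^2 - 27*v) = (v - 3)*(v + 2)*(v^3 - 6*v^2 + 9*v) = (v - 3)^2*(v + 2)*(v^2 - 3*v) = (v - 3)^3*(v + 2)*(v)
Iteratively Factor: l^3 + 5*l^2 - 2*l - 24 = (l - 2)*(l^2 + 7*l + 12) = (l - 2)*(l + 3)*(l + 4)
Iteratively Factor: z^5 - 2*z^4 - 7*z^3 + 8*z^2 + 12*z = (z + 2)*(z^4 - 4*z^3 + z^2 + 6*z) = (z - 2)*(z + 2)*(z^3 - 2*z^2 - 3*z) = (z - 3)*(z - 2)*(z + 2)*(z^2 + z) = (z - 3)*(z - 2)*(z + 1)*(z + 2)*(z)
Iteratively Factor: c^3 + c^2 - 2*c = (c + 2)*(c^2 - c) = c*(c + 2)*(c - 1)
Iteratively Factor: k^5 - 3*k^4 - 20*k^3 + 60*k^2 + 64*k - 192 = (k + 2)*(k^4 - 5*k^3 - 10*k^2 + 80*k - 96) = (k - 4)*(k + 2)*(k^3 - k^2 - 14*k + 24) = (k - 4)*(k - 3)*(k + 2)*(k^2 + 2*k - 8) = (k - 4)*(k - 3)*(k + 2)*(k + 4)*(k - 2)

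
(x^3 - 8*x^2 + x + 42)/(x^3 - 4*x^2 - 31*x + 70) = (x^2 - x - 6)/(x^2 + 3*x - 10)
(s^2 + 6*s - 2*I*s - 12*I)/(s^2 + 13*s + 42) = (s - 2*I)/(s + 7)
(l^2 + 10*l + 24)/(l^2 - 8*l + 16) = (l^2 + 10*l + 24)/(l^2 - 8*l + 16)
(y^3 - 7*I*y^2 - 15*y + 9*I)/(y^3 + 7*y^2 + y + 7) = (y^2 - 6*I*y - 9)/(y^2 + y*(7 + I) + 7*I)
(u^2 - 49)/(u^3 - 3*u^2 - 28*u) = (u + 7)/(u*(u + 4))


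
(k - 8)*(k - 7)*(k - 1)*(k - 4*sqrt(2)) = k^4 - 16*k^3 - 4*sqrt(2)*k^3 + 71*k^2 + 64*sqrt(2)*k^2 - 284*sqrt(2)*k - 56*k + 224*sqrt(2)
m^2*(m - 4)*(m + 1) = m^4 - 3*m^3 - 4*m^2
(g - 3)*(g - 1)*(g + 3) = g^3 - g^2 - 9*g + 9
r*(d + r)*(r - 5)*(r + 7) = d*r^3 + 2*d*r^2 - 35*d*r + r^4 + 2*r^3 - 35*r^2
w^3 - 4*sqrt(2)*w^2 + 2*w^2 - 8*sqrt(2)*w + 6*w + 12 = (w + 2)*(w - 3*sqrt(2))*(w - sqrt(2))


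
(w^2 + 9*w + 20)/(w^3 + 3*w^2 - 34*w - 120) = 1/(w - 6)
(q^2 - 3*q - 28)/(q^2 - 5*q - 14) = (q + 4)/(q + 2)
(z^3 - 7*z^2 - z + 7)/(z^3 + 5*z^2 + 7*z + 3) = (z^2 - 8*z + 7)/(z^2 + 4*z + 3)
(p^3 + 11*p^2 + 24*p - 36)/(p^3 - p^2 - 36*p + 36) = (p + 6)/(p - 6)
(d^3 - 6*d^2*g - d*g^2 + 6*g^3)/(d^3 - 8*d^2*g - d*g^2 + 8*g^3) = (d - 6*g)/(d - 8*g)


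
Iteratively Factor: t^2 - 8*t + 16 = (t - 4)*(t - 4)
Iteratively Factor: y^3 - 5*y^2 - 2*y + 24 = (y - 4)*(y^2 - y - 6) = (y - 4)*(y - 3)*(y + 2)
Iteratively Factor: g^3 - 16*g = (g)*(g^2 - 16) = g*(g - 4)*(g + 4)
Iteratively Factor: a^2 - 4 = (a - 2)*(a + 2)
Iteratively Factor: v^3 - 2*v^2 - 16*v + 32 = (v + 4)*(v^2 - 6*v + 8) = (v - 4)*(v + 4)*(v - 2)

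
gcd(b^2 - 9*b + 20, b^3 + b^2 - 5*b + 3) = 1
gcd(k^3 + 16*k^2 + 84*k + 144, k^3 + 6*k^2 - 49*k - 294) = k + 6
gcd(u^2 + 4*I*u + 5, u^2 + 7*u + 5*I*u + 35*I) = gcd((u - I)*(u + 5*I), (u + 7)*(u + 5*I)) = u + 5*I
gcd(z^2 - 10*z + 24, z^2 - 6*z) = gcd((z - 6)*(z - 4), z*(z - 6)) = z - 6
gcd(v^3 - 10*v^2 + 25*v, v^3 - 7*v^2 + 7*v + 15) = v - 5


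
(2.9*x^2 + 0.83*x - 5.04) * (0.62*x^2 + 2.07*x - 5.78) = 1.798*x^4 + 6.5176*x^3 - 18.1687*x^2 - 15.2302*x + 29.1312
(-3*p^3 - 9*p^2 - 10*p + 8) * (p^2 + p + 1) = -3*p^5 - 12*p^4 - 22*p^3 - 11*p^2 - 2*p + 8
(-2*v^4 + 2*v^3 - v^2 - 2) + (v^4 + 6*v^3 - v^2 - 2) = -v^4 + 8*v^3 - 2*v^2 - 4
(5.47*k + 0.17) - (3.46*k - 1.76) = 2.01*k + 1.93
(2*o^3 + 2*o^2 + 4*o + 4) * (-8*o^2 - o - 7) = -16*o^5 - 18*o^4 - 48*o^3 - 50*o^2 - 32*o - 28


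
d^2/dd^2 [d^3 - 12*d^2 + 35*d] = 6*d - 24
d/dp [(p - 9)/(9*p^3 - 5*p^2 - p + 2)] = (9*p^3 - 5*p^2 - p + (p - 9)*(-27*p^2 + 10*p + 1) + 2)/(9*p^3 - 5*p^2 - p + 2)^2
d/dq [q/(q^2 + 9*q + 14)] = (14 - q^2)/(q^4 + 18*q^3 + 109*q^2 + 252*q + 196)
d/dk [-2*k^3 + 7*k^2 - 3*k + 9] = -6*k^2 + 14*k - 3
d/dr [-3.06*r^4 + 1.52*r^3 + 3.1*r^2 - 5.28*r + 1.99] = -12.24*r^3 + 4.56*r^2 + 6.2*r - 5.28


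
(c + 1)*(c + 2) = c^2 + 3*c + 2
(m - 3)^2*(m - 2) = m^3 - 8*m^2 + 21*m - 18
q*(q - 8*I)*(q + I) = q^3 - 7*I*q^2 + 8*q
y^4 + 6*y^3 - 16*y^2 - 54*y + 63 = (y - 3)*(y - 1)*(y + 3)*(y + 7)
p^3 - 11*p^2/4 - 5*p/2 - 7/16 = (p - 7/2)*(p + 1/4)*(p + 1/2)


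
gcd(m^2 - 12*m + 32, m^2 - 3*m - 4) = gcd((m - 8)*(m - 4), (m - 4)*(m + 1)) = m - 4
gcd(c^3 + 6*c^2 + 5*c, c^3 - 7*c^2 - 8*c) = c^2 + c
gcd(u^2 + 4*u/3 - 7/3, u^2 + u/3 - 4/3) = u - 1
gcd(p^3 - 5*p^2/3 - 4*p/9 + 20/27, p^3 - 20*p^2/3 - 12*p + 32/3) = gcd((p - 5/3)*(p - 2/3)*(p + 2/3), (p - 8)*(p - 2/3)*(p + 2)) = p - 2/3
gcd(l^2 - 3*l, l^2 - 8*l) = l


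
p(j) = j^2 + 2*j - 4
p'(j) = 2*j + 2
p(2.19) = 5.18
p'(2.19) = 6.38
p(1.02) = -0.92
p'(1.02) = 4.04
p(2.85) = 9.82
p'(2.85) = 7.70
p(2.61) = 8.03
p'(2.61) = 7.22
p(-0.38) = -4.62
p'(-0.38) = 1.24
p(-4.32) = 6.02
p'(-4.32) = -6.64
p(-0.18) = -4.33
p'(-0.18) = 1.64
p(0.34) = -3.20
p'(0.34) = 2.68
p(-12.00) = 116.00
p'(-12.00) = -22.00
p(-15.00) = 191.00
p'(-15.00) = -28.00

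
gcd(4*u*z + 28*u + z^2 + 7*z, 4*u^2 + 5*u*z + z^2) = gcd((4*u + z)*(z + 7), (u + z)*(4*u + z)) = 4*u + z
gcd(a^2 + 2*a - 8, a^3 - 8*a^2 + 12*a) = a - 2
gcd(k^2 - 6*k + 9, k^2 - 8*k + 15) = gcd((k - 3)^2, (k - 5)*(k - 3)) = k - 3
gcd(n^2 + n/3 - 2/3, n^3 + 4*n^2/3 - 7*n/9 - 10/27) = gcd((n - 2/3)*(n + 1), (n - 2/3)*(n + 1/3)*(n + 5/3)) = n - 2/3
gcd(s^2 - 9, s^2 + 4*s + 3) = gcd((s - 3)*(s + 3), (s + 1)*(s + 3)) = s + 3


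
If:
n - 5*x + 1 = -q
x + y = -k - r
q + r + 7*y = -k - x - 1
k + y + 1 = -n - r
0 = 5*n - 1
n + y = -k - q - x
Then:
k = -157/30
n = 1/5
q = 24/5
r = 5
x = 6/5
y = -29/30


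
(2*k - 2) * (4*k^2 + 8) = 8*k^3 - 8*k^2 + 16*k - 16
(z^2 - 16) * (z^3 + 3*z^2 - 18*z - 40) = z^5 + 3*z^4 - 34*z^3 - 88*z^2 + 288*z + 640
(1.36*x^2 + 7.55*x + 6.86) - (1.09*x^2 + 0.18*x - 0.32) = 0.27*x^2 + 7.37*x + 7.18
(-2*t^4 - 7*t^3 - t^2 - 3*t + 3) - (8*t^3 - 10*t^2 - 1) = -2*t^4 - 15*t^3 + 9*t^2 - 3*t + 4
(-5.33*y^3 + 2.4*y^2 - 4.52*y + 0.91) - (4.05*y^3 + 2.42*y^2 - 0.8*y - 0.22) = -9.38*y^3 - 0.02*y^2 - 3.72*y + 1.13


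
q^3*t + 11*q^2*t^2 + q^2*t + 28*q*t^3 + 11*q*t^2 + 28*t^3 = (q + 4*t)*(q + 7*t)*(q*t + t)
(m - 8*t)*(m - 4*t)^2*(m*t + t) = m^4*t - 16*m^3*t^2 + m^3*t + 80*m^2*t^3 - 16*m^2*t^2 - 128*m*t^4 + 80*m*t^3 - 128*t^4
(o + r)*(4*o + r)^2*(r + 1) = 16*o^3*r + 16*o^3 + 24*o^2*r^2 + 24*o^2*r + 9*o*r^3 + 9*o*r^2 + r^4 + r^3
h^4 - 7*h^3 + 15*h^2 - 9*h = h*(h - 3)^2*(h - 1)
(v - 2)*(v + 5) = v^2 + 3*v - 10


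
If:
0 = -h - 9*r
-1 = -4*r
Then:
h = -9/4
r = 1/4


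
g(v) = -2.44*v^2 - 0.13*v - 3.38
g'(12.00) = -58.69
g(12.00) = -356.30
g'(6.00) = -29.41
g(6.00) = -92.00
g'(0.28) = -1.50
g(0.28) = -3.61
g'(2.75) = -13.55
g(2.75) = -22.19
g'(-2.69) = 13.00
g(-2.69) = -20.69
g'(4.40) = -21.60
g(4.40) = -51.19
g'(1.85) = -9.16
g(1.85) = -11.97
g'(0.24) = -1.30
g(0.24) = -3.55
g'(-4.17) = 20.22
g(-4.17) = -45.27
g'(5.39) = -26.43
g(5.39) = -74.97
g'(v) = -4.88*v - 0.13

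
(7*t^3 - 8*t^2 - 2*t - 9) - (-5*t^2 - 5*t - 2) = 7*t^3 - 3*t^2 + 3*t - 7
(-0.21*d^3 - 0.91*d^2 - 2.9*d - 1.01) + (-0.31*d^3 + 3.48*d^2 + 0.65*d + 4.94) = -0.52*d^3 + 2.57*d^2 - 2.25*d + 3.93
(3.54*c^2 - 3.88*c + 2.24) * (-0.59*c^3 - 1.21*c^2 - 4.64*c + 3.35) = -2.0886*c^5 - 1.9942*c^4 - 13.0524*c^3 + 27.1518*c^2 - 23.3916*c + 7.504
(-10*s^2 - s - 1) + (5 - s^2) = -11*s^2 - s + 4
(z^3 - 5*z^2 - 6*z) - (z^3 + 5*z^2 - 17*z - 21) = -10*z^2 + 11*z + 21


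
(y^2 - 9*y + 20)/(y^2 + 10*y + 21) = (y^2 - 9*y + 20)/(y^2 + 10*y + 21)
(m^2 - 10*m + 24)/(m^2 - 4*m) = (m - 6)/m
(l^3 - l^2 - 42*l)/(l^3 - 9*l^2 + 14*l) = (l + 6)/(l - 2)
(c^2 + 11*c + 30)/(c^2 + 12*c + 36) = (c + 5)/(c + 6)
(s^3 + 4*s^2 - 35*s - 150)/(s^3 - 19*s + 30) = (s^2 - s - 30)/(s^2 - 5*s + 6)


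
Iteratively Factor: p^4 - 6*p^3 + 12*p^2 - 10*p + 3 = (p - 3)*(p^3 - 3*p^2 + 3*p - 1) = (p - 3)*(p - 1)*(p^2 - 2*p + 1) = (p - 3)*(p - 1)^2*(p - 1)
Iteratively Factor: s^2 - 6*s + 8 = (s - 2)*(s - 4)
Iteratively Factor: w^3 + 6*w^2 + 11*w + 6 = (w + 2)*(w^2 + 4*w + 3) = (w + 1)*(w + 2)*(w + 3)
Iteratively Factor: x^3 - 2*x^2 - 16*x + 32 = (x - 2)*(x^2 - 16) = (x - 4)*(x - 2)*(x + 4)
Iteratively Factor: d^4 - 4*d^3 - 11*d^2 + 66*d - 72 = (d - 3)*(d^3 - d^2 - 14*d + 24) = (d - 3)*(d + 4)*(d^2 - 5*d + 6) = (d - 3)^2*(d + 4)*(d - 2)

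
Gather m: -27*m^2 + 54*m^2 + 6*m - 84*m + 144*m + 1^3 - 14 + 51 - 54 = 27*m^2 + 66*m - 16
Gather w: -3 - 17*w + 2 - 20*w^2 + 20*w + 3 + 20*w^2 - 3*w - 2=0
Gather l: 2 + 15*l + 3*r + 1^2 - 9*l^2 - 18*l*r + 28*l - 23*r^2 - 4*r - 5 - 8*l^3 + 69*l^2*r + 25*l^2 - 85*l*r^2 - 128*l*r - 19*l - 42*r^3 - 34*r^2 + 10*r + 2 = -8*l^3 + l^2*(69*r + 16) + l*(-85*r^2 - 146*r + 24) - 42*r^3 - 57*r^2 + 9*r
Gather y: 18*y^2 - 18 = 18*y^2 - 18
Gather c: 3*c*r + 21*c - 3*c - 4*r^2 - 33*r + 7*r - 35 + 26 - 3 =c*(3*r + 18) - 4*r^2 - 26*r - 12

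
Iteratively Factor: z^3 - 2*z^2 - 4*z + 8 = (z - 2)*(z^2 - 4) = (z - 2)^2*(z + 2)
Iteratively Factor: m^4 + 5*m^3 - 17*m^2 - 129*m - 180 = (m + 4)*(m^3 + m^2 - 21*m - 45) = (m + 3)*(m + 4)*(m^2 - 2*m - 15) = (m + 3)^2*(m + 4)*(m - 5)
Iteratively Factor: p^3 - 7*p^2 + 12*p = (p)*(p^2 - 7*p + 12) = p*(p - 3)*(p - 4)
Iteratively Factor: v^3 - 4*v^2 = (v)*(v^2 - 4*v) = v*(v - 4)*(v)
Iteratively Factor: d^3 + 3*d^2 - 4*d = (d - 1)*(d^2 + 4*d) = d*(d - 1)*(d + 4)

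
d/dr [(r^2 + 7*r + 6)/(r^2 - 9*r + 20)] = 2*(-8*r^2 + 14*r + 97)/(r^4 - 18*r^3 + 121*r^2 - 360*r + 400)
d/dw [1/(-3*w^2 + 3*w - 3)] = (2*w - 1)/(3*(w^2 - w + 1)^2)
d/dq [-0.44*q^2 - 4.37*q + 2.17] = -0.88*q - 4.37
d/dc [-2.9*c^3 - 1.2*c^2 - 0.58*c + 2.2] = -8.7*c^2 - 2.4*c - 0.58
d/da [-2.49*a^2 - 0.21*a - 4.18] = -4.98*a - 0.21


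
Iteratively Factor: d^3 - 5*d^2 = (d)*(d^2 - 5*d) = d*(d - 5)*(d)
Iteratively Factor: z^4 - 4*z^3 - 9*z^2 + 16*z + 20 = (z - 5)*(z^3 + z^2 - 4*z - 4) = (z - 5)*(z + 2)*(z^2 - z - 2) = (z - 5)*(z - 2)*(z + 2)*(z + 1)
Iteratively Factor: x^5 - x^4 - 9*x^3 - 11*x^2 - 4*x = (x - 4)*(x^4 + 3*x^3 + 3*x^2 + x) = x*(x - 4)*(x^3 + 3*x^2 + 3*x + 1) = x*(x - 4)*(x + 1)*(x^2 + 2*x + 1) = x*(x - 4)*(x + 1)^2*(x + 1)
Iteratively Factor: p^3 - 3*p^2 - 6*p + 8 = (p - 1)*(p^2 - 2*p - 8) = (p - 1)*(p + 2)*(p - 4)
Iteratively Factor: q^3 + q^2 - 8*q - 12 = (q + 2)*(q^2 - q - 6) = (q - 3)*(q + 2)*(q + 2)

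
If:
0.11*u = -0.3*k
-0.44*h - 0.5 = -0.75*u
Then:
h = 1.70454545454545*u - 1.13636363636364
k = -0.366666666666667*u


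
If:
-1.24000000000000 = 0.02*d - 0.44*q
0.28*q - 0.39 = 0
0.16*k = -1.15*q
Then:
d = -31.36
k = -10.01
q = 1.39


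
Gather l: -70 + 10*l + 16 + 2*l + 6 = 12*l - 48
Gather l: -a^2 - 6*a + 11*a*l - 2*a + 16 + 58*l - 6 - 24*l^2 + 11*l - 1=-a^2 - 8*a - 24*l^2 + l*(11*a + 69) + 9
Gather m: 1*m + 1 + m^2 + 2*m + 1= m^2 + 3*m + 2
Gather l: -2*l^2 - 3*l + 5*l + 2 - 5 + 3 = -2*l^2 + 2*l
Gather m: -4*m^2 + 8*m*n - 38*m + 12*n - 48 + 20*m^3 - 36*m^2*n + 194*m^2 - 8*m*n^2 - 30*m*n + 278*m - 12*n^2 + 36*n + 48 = 20*m^3 + m^2*(190 - 36*n) + m*(-8*n^2 - 22*n + 240) - 12*n^2 + 48*n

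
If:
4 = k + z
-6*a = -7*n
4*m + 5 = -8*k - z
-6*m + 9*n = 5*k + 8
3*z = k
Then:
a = -77/27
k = 3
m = -15/2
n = -22/9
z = 1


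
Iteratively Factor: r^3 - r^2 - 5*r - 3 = (r + 1)*(r^2 - 2*r - 3) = (r + 1)^2*(r - 3)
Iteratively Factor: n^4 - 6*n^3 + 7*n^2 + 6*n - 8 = (n + 1)*(n^3 - 7*n^2 + 14*n - 8) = (n - 1)*(n + 1)*(n^2 - 6*n + 8) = (n - 4)*(n - 1)*(n + 1)*(n - 2)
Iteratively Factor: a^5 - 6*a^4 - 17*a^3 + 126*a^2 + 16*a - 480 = (a - 3)*(a^4 - 3*a^3 - 26*a^2 + 48*a + 160) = (a - 3)*(a + 2)*(a^3 - 5*a^2 - 16*a + 80) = (a - 4)*(a - 3)*(a + 2)*(a^2 - a - 20) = (a - 4)*(a - 3)*(a + 2)*(a + 4)*(a - 5)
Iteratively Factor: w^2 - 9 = (w - 3)*(w + 3)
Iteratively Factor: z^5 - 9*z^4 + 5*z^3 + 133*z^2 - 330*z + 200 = (z - 2)*(z^4 - 7*z^3 - 9*z^2 + 115*z - 100) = (z - 5)*(z - 2)*(z^3 - 2*z^2 - 19*z + 20) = (z - 5)*(z - 2)*(z + 4)*(z^2 - 6*z + 5) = (z - 5)^2*(z - 2)*(z + 4)*(z - 1)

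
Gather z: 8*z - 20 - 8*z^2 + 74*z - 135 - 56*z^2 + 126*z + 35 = -64*z^2 + 208*z - 120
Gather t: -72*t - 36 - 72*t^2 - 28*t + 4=-72*t^2 - 100*t - 32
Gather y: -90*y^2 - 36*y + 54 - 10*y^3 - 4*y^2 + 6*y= -10*y^3 - 94*y^2 - 30*y + 54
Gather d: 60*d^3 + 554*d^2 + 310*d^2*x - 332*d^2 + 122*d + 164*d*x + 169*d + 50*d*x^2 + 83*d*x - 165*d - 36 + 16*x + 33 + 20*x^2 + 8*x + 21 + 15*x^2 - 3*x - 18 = 60*d^3 + d^2*(310*x + 222) + d*(50*x^2 + 247*x + 126) + 35*x^2 + 21*x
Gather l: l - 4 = l - 4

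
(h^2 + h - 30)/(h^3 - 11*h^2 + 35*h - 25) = (h + 6)/(h^2 - 6*h + 5)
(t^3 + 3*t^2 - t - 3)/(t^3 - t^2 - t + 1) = (t + 3)/(t - 1)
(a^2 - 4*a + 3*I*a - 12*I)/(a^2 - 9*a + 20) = (a + 3*I)/(a - 5)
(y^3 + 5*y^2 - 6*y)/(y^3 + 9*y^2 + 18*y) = (y - 1)/(y + 3)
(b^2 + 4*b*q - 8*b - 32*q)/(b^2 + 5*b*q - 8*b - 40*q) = (b + 4*q)/(b + 5*q)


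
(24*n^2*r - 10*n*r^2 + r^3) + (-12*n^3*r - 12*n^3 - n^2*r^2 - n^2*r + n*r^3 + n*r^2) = -12*n^3*r - 12*n^3 - n^2*r^2 + 23*n^2*r + n*r^3 - 9*n*r^2 + r^3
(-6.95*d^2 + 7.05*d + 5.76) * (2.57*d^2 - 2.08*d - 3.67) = -17.8615*d^4 + 32.5745*d^3 + 25.6457*d^2 - 37.8543*d - 21.1392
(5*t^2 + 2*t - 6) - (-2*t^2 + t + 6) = 7*t^2 + t - 12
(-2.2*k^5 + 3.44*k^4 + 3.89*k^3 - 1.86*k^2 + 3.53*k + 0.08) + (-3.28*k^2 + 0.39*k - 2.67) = -2.2*k^5 + 3.44*k^4 + 3.89*k^3 - 5.14*k^2 + 3.92*k - 2.59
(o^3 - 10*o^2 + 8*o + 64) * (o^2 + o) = o^5 - 9*o^4 - 2*o^3 + 72*o^2 + 64*o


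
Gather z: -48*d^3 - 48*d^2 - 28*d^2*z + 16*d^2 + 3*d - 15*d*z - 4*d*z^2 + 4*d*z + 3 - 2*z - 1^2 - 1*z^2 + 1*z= -48*d^3 - 32*d^2 + 3*d + z^2*(-4*d - 1) + z*(-28*d^2 - 11*d - 1) + 2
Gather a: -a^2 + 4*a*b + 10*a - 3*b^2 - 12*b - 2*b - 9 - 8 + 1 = -a^2 + a*(4*b + 10) - 3*b^2 - 14*b - 16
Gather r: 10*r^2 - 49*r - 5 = 10*r^2 - 49*r - 5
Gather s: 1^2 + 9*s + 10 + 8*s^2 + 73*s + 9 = 8*s^2 + 82*s + 20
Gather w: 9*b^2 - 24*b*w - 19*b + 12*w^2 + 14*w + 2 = 9*b^2 - 19*b + 12*w^2 + w*(14 - 24*b) + 2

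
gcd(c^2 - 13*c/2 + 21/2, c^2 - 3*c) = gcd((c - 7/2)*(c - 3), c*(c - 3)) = c - 3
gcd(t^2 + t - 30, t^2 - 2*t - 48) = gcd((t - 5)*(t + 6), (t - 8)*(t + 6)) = t + 6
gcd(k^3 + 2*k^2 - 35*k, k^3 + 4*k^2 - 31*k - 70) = k^2 + 2*k - 35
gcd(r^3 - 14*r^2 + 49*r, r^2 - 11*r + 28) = r - 7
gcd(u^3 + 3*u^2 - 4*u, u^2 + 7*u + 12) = u + 4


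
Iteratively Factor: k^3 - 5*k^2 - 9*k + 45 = (k + 3)*(k^2 - 8*k + 15) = (k - 5)*(k + 3)*(k - 3)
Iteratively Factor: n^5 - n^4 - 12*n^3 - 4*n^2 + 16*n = (n - 1)*(n^4 - 12*n^2 - 16*n) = (n - 1)*(n + 2)*(n^3 - 2*n^2 - 8*n) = n*(n - 1)*(n + 2)*(n^2 - 2*n - 8) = n*(n - 4)*(n - 1)*(n + 2)*(n + 2)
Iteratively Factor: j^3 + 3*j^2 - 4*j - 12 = (j + 2)*(j^2 + j - 6) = (j + 2)*(j + 3)*(j - 2)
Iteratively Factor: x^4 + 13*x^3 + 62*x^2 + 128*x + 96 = (x + 4)*(x^3 + 9*x^2 + 26*x + 24) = (x + 2)*(x + 4)*(x^2 + 7*x + 12) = (x + 2)*(x + 4)^2*(x + 3)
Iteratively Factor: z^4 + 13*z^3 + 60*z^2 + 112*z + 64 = (z + 1)*(z^3 + 12*z^2 + 48*z + 64) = (z + 1)*(z + 4)*(z^2 + 8*z + 16) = (z + 1)*(z + 4)^2*(z + 4)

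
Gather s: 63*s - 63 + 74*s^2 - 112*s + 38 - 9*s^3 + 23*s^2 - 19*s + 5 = -9*s^3 + 97*s^2 - 68*s - 20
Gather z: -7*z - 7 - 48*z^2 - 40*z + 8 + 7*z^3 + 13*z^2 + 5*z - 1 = 7*z^3 - 35*z^2 - 42*z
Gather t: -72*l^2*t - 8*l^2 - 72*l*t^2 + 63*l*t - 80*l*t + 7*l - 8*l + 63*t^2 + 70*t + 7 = -8*l^2 - l + t^2*(63 - 72*l) + t*(-72*l^2 - 17*l + 70) + 7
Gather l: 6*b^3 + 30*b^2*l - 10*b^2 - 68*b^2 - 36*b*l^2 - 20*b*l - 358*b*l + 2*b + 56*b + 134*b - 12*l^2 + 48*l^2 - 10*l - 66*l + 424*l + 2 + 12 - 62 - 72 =6*b^3 - 78*b^2 + 192*b + l^2*(36 - 36*b) + l*(30*b^2 - 378*b + 348) - 120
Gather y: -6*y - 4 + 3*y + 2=-3*y - 2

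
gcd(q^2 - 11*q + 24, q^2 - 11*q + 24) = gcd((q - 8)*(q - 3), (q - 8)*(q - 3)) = q^2 - 11*q + 24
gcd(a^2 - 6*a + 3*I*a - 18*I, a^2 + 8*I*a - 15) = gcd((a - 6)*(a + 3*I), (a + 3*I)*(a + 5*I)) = a + 3*I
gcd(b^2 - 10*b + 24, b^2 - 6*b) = b - 6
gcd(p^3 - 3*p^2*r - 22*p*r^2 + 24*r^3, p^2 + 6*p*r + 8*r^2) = p + 4*r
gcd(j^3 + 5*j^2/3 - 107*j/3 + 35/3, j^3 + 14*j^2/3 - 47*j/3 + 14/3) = j^2 + 20*j/3 - 7/3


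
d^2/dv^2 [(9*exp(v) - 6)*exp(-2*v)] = 3*(3*exp(v) - 8)*exp(-2*v)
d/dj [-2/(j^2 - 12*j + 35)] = 4*(j - 6)/(j^2 - 12*j + 35)^2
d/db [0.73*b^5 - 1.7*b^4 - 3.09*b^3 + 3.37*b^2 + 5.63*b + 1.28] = 3.65*b^4 - 6.8*b^3 - 9.27*b^2 + 6.74*b + 5.63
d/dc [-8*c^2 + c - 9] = 1 - 16*c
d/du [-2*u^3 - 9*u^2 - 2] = 6*u*(-u - 3)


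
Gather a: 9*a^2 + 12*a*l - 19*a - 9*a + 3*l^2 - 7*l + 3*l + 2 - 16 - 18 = 9*a^2 + a*(12*l - 28) + 3*l^2 - 4*l - 32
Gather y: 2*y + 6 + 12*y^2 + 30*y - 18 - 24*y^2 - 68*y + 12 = -12*y^2 - 36*y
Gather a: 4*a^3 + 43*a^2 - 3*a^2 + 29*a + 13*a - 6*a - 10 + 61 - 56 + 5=4*a^3 + 40*a^2 + 36*a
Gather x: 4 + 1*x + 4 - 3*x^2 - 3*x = -3*x^2 - 2*x + 8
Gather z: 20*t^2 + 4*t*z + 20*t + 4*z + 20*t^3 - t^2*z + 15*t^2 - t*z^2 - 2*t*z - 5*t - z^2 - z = 20*t^3 + 35*t^2 + 15*t + z^2*(-t - 1) + z*(-t^2 + 2*t + 3)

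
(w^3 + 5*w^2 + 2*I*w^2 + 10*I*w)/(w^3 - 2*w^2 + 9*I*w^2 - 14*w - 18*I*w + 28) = w*(w + 5)/(w^2 + w*(-2 + 7*I) - 14*I)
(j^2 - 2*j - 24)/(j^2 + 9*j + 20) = (j - 6)/(j + 5)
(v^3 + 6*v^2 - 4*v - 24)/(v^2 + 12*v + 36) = (v^2 - 4)/(v + 6)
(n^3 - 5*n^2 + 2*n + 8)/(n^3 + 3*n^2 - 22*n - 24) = (n - 2)/(n + 6)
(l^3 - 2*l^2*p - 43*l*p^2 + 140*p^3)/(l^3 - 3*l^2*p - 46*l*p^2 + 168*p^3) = (-l + 5*p)/(-l + 6*p)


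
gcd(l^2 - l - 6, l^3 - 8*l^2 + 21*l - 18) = l - 3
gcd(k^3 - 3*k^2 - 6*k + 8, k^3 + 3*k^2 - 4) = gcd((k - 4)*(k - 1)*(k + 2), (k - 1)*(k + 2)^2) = k^2 + k - 2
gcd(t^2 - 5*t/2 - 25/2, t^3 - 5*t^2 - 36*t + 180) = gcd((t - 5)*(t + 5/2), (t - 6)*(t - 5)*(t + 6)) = t - 5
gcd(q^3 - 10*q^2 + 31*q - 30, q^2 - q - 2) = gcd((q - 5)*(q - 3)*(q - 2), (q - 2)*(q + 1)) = q - 2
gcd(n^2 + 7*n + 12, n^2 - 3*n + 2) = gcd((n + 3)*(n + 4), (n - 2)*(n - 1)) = 1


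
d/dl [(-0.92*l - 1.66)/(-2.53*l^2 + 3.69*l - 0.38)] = (-2.3276*l^2 - 8.3996*l + 6.475)/(6.4009*l^4 - 18.6714*l^3 + 15.5389*l^2 - 2.8044*l + 0.1444)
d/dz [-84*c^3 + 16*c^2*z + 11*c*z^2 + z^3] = 16*c^2 + 22*c*z + 3*z^2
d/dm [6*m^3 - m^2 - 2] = 2*m*(9*m - 1)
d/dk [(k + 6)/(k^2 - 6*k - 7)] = (k^2 - 6*k - 2*(k - 3)*(k + 6) - 7)/(-k^2 + 6*k + 7)^2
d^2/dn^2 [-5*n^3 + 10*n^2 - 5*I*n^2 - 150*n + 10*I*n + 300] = -30*n + 20 - 10*I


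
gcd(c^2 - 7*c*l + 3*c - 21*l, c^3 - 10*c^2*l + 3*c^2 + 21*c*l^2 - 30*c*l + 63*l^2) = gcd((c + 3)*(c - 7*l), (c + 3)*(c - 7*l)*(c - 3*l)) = c^2 - 7*c*l + 3*c - 21*l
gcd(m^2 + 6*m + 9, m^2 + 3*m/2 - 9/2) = m + 3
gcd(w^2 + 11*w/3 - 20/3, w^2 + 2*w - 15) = w + 5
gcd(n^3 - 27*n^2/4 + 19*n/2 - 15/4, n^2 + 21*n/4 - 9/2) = n - 3/4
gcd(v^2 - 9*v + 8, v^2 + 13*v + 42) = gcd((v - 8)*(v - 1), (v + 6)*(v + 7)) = 1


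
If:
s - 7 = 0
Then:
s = 7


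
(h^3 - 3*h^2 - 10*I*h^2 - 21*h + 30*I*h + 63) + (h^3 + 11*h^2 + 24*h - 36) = 2*h^3 + 8*h^2 - 10*I*h^2 + 3*h + 30*I*h + 27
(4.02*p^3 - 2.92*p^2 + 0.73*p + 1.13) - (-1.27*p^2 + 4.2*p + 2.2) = 4.02*p^3 - 1.65*p^2 - 3.47*p - 1.07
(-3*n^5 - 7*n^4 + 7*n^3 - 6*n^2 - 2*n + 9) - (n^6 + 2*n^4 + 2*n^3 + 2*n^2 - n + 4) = -n^6 - 3*n^5 - 9*n^4 + 5*n^3 - 8*n^2 - n + 5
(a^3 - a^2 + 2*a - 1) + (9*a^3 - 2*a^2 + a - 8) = 10*a^3 - 3*a^2 + 3*a - 9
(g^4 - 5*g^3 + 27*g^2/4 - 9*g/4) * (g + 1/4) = g^5 - 19*g^4/4 + 11*g^3/2 - 9*g^2/16 - 9*g/16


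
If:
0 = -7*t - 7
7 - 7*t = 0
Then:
No Solution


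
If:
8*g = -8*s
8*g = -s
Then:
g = 0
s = 0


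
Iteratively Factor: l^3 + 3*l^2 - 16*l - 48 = (l - 4)*(l^2 + 7*l + 12) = (l - 4)*(l + 4)*(l + 3)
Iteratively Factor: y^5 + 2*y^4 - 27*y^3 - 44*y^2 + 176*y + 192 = (y + 1)*(y^4 + y^3 - 28*y^2 - 16*y + 192) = (y - 4)*(y + 1)*(y^3 + 5*y^2 - 8*y - 48) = (y - 4)*(y + 1)*(y + 4)*(y^2 + y - 12) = (y - 4)*(y - 3)*(y + 1)*(y + 4)*(y + 4)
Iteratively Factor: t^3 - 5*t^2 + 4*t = (t - 1)*(t^2 - 4*t) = (t - 4)*(t - 1)*(t)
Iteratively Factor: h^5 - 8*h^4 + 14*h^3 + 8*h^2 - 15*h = (h)*(h^4 - 8*h^3 + 14*h^2 + 8*h - 15) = h*(h - 3)*(h^3 - 5*h^2 - h + 5) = h*(h - 5)*(h - 3)*(h^2 - 1) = h*(h - 5)*(h - 3)*(h - 1)*(h + 1)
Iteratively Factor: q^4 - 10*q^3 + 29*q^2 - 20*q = (q - 5)*(q^3 - 5*q^2 + 4*q) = (q - 5)*(q - 4)*(q^2 - q) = q*(q - 5)*(q - 4)*(q - 1)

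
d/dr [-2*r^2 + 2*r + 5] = 2 - 4*r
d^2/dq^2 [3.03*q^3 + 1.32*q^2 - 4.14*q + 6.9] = 18.18*q + 2.64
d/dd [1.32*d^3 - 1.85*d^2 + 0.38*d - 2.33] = 3.96*d^2 - 3.7*d + 0.38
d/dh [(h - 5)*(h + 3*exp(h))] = h + (h - 5)*(3*exp(h) + 1) + 3*exp(h)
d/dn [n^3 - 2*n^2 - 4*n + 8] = 3*n^2 - 4*n - 4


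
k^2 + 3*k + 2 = (k + 1)*(k + 2)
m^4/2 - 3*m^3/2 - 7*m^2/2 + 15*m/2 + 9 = (m/2 + 1)*(m - 3)^2*(m + 1)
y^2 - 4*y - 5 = (y - 5)*(y + 1)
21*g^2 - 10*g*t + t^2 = (-7*g + t)*(-3*g + t)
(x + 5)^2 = x^2 + 10*x + 25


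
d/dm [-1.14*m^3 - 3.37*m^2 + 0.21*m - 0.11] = -3.42*m^2 - 6.74*m + 0.21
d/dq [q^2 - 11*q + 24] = 2*q - 11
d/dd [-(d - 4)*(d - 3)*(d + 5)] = -3*d^2 + 4*d + 23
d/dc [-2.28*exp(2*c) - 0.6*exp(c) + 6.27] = (-4.56*exp(c) - 0.6)*exp(c)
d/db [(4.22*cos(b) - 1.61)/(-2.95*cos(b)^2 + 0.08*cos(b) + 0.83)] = (-12.449*cos(b)^2 + 9.499*cos(b) - 3.6314)*sin(b)/(8.7025*cos(b)^4 - 0.472*cos(b)^3 - 4.8906*cos(b)^2 + 0.1328*cos(b) + 0.6889)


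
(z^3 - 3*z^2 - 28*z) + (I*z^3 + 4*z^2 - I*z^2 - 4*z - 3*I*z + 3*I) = z^3 + I*z^3 + z^2 - I*z^2 - 32*z - 3*I*z + 3*I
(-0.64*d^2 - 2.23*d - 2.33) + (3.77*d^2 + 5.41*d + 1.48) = 3.13*d^2 + 3.18*d - 0.85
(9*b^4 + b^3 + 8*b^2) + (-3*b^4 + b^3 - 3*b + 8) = 6*b^4 + 2*b^3 + 8*b^2 - 3*b + 8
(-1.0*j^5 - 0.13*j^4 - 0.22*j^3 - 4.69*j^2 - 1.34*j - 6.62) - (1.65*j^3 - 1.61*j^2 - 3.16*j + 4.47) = -1.0*j^5 - 0.13*j^4 - 1.87*j^3 - 3.08*j^2 + 1.82*j - 11.09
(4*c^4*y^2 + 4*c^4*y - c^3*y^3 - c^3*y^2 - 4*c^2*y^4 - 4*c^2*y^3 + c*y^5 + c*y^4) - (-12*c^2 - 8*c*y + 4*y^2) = 4*c^4*y^2 + 4*c^4*y - c^3*y^3 - c^3*y^2 - 4*c^2*y^4 - 4*c^2*y^3 + 12*c^2 + c*y^5 + c*y^4 + 8*c*y - 4*y^2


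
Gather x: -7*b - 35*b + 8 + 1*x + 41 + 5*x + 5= -42*b + 6*x + 54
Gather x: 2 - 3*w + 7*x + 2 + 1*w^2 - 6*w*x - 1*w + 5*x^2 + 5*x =w^2 - 4*w + 5*x^2 + x*(12 - 6*w) + 4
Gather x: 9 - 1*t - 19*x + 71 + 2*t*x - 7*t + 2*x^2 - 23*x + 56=-8*t + 2*x^2 + x*(2*t - 42) + 136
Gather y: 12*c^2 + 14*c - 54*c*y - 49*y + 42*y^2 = 12*c^2 + 14*c + 42*y^2 + y*(-54*c - 49)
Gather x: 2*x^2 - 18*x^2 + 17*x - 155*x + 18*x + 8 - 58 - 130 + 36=-16*x^2 - 120*x - 144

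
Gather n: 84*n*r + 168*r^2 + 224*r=84*n*r + 168*r^2 + 224*r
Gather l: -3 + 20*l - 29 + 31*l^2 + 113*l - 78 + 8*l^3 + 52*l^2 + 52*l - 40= 8*l^3 + 83*l^2 + 185*l - 150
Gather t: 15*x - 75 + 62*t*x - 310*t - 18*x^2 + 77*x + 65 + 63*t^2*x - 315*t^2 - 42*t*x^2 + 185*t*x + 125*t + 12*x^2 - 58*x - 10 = t^2*(63*x - 315) + t*(-42*x^2 + 247*x - 185) - 6*x^2 + 34*x - 20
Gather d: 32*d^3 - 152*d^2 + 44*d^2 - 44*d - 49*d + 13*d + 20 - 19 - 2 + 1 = 32*d^3 - 108*d^2 - 80*d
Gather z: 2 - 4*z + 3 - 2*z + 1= 6 - 6*z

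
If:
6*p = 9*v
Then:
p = 3*v/2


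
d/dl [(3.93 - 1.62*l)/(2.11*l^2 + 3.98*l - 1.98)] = (3.4182*l^2 - 16.5846*l - 12.4338)/(4.4521*l^4 + 16.7956*l^3 + 7.4848*l^2 - 15.7608*l + 3.9204)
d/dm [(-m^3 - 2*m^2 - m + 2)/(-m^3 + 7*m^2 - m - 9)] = (-9*m^4 + 42*m^2 + 8*m + 11)/(m^6 - 14*m^5 + 51*m^4 + 4*m^3 - 125*m^2 + 18*m + 81)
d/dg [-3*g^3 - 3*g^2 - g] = -9*g^2 - 6*g - 1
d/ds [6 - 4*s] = -4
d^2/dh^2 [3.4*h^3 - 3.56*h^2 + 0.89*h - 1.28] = 20.4*h - 7.12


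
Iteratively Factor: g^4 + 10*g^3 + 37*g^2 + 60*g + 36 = (g + 3)*(g^3 + 7*g^2 + 16*g + 12) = (g + 2)*(g + 3)*(g^2 + 5*g + 6) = (g + 2)*(g + 3)^2*(g + 2)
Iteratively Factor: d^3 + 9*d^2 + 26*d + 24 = (d + 2)*(d^2 + 7*d + 12) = (d + 2)*(d + 4)*(d + 3)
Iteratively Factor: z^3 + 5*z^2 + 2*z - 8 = (z - 1)*(z^2 + 6*z + 8) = (z - 1)*(z + 2)*(z + 4)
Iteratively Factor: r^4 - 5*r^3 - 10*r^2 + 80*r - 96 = (r - 3)*(r^3 - 2*r^2 - 16*r + 32) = (r - 3)*(r + 4)*(r^2 - 6*r + 8) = (r - 3)*(r - 2)*(r + 4)*(r - 4)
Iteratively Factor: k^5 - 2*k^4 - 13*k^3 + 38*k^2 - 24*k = (k - 3)*(k^4 + k^3 - 10*k^2 + 8*k) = (k - 3)*(k + 4)*(k^3 - 3*k^2 + 2*k) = (k - 3)*(k - 2)*(k + 4)*(k^2 - k) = k*(k - 3)*(k - 2)*(k + 4)*(k - 1)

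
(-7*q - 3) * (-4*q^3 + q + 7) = 28*q^4 + 12*q^3 - 7*q^2 - 52*q - 21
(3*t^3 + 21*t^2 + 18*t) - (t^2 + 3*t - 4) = 3*t^3 + 20*t^2 + 15*t + 4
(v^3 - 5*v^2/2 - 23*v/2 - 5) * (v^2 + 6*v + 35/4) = v^5 + 7*v^4/2 - 71*v^3/4 - 767*v^2/8 - 1045*v/8 - 175/4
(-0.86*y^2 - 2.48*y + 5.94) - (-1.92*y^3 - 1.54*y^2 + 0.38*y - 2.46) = 1.92*y^3 + 0.68*y^2 - 2.86*y + 8.4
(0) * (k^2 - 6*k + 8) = 0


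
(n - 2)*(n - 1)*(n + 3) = n^3 - 7*n + 6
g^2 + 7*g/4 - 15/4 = (g - 5/4)*(g + 3)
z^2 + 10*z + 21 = (z + 3)*(z + 7)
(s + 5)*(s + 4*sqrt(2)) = s^2 + 5*s + 4*sqrt(2)*s + 20*sqrt(2)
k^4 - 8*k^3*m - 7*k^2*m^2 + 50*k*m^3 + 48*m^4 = (k - 8*m)*(k - 3*m)*(k + m)*(k + 2*m)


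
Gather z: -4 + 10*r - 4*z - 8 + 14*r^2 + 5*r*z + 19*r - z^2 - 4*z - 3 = 14*r^2 + 29*r - z^2 + z*(5*r - 8) - 15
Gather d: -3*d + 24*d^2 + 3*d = 24*d^2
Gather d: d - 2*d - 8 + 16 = 8 - d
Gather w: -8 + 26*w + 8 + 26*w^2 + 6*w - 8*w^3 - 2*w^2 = -8*w^3 + 24*w^2 + 32*w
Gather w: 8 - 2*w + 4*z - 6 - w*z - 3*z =w*(-z - 2) + z + 2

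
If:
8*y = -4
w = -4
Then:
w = -4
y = -1/2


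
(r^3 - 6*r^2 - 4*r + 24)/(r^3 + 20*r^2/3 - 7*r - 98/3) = 3*(r^2 - 8*r + 12)/(3*r^2 + 14*r - 49)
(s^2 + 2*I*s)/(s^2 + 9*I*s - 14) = s/(s + 7*I)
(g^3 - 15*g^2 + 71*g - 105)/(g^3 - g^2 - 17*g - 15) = (g^2 - 10*g + 21)/(g^2 + 4*g + 3)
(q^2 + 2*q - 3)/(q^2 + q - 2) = (q + 3)/(q + 2)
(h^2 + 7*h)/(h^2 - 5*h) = (h + 7)/(h - 5)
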